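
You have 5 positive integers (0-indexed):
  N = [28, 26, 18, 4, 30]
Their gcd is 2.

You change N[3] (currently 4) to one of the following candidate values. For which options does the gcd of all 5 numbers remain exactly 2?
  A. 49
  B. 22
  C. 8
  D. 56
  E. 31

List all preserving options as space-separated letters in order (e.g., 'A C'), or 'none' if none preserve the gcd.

Answer: B C D

Derivation:
Old gcd = 2; gcd of others (without N[3]) = 2
New gcd for candidate v: gcd(2, v). Preserves old gcd iff gcd(2, v) = 2.
  Option A: v=49, gcd(2,49)=1 -> changes
  Option B: v=22, gcd(2,22)=2 -> preserves
  Option C: v=8, gcd(2,8)=2 -> preserves
  Option D: v=56, gcd(2,56)=2 -> preserves
  Option E: v=31, gcd(2,31)=1 -> changes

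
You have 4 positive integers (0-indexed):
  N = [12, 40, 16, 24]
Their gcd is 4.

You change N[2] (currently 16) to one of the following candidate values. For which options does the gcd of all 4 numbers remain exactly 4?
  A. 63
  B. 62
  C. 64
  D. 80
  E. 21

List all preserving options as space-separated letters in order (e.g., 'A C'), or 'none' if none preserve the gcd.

Answer: C D

Derivation:
Old gcd = 4; gcd of others (without N[2]) = 4
New gcd for candidate v: gcd(4, v). Preserves old gcd iff gcd(4, v) = 4.
  Option A: v=63, gcd(4,63)=1 -> changes
  Option B: v=62, gcd(4,62)=2 -> changes
  Option C: v=64, gcd(4,64)=4 -> preserves
  Option D: v=80, gcd(4,80)=4 -> preserves
  Option E: v=21, gcd(4,21)=1 -> changes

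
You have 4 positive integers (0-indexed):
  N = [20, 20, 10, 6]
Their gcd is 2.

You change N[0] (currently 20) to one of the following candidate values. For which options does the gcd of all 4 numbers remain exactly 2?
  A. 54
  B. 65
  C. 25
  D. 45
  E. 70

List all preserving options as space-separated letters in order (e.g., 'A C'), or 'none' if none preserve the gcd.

Answer: A E

Derivation:
Old gcd = 2; gcd of others (without N[0]) = 2
New gcd for candidate v: gcd(2, v). Preserves old gcd iff gcd(2, v) = 2.
  Option A: v=54, gcd(2,54)=2 -> preserves
  Option B: v=65, gcd(2,65)=1 -> changes
  Option C: v=25, gcd(2,25)=1 -> changes
  Option D: v=45, gcd(2,45)=1 -> changes
  Option E: v=70, gcd(2,70)=2 -> preserves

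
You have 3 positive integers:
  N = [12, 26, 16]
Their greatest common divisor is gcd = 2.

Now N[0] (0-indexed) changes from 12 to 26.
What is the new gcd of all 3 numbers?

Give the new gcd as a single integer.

Numbers: [12, 26, 16], gcd = 2
Change: index 0, 12 -> 26
gcd of the OTHER numbers (without index 0): gcd([26, 16]) = 2
New gcd = gcd(g_others, new_val) = gcd(2, 26) = 2

Answer: 2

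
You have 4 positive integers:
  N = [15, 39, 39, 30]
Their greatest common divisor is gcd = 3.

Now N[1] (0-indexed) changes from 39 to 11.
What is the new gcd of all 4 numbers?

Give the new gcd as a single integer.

Numbers: [15, 39, 39, 30], gcd = 3
Change: index 1, 39 -> 11
gcd of the OTHER numbers (without index 1): gcd([15, 39, 30]) = 3
New gcd = gcd(g_others, new_val) = gcd(3, 11) = 1

Answer: 1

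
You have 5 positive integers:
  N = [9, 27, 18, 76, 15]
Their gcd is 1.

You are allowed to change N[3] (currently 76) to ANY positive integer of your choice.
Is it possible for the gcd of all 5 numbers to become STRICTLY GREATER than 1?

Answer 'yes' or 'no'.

Current gcd = 1
gcd of all OTHER numbers (without N[3]=76): gcd([9, 27, 18, 15]) = 3
The new gcd after any change is gcd(3, new_value).
This can be at most 3.
Since 3 > old gcd 1, the gcd CAN increase (e.g., set N[3] = 3).

Answer: yes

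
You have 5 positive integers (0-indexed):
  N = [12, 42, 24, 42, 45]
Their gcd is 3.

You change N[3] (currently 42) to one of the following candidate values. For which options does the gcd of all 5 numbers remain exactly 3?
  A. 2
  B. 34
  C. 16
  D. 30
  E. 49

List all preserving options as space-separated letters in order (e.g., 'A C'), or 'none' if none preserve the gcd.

Old gcd = 3; gcd of others (without N[3]) = 3
New gcd for candidate v: gcd(3, v). Preserves old gcd iff gcd(3, v) = 3.
  Option A: v=2, gcd(3,2)=1 -> changes
  Option B: v=34, gcd(3,34)=1 -> changes
  Option C: v=16, gcd(3,16)=1 -> changes
  Option D: v=30, gcd(3,30)=3 -> preserves
  Option E: v=49, gcd(3,49)=1 -> changes

Answer: D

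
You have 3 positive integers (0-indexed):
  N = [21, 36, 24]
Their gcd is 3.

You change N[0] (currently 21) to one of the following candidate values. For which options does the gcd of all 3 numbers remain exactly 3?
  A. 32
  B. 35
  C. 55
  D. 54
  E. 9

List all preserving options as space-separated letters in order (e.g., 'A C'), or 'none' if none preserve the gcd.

Old gcd = 3; gcd of others (without N[0]) = 12
New gcd for candidate v: gcd(12, v). Preserves old gcd iff gcd(12, v) = 3.
  Option A: v=32, gcd(12,32)=4 -> changes
  Option B: v=35, gcd(12,35)=1 -> changes
  Option C: v=55, gcd(12,55)=1 -> changes
  Option D: v=54, gcd(12,54)=6 -> changes
  Option E: v=9, gcd(12,9)=3 -> preserves

Answer: E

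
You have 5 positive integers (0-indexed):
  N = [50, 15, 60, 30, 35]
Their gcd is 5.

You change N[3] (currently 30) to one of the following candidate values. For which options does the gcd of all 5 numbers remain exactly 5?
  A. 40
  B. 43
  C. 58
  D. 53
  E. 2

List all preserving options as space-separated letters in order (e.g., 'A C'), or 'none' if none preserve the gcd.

Answer: A

Derivation:
Old gcd = 5; gcd of others (without N[3]) = 5
New gcd for candidate v: gcd(5, v). Preserves old gcd iff gcd(5, v) = 5.
  Option A: v=40, gcd(5,40)=5 -> preserves
  Option B: v=43, gcd(5,43)=1 -> changes
  Option C: v=58, gcd(5,58)=1 -> changes
  Option D: v=53, gcd(5,53)=1 -> changes
  Option E: v=2, gcd(5,2)=1 -> changes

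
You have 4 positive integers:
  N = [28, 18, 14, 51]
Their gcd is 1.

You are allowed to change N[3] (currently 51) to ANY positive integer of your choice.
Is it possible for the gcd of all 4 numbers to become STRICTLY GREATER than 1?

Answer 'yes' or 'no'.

Current gcd = 1
gcd of all OTHER numbers (without N[3]=51): gcd([28, 18, 14]) = 2
The new gcd after any change is gcd(2, new_value).
This can be at most 2.
Since 2 > old gcd 1, the gcd CAN increase (e.g., set N[3] = 2).

Answer: yes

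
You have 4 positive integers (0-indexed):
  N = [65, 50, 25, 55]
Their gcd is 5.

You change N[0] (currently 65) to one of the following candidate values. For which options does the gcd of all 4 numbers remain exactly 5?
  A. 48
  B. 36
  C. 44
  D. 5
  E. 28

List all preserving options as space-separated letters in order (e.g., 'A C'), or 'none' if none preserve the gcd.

Answer: D

Derivation:
Old gcd = 5; gcd of others (without N[0]) = 5
New gcd for candidate v: gcd(5, v). Preserves old gcd iff gcd(5, v) = 5.
  Option A: v=48, gcd(5,48)=1 -> changes
  Option B: v=36, gcd(5,36)=1 -> changes
  Option C: v=44, gcd(5,44)=1 -> changes
  Option D: v=5, gcd(5,5)=5 -> preserves
  Option E: v=28, gcd(5,28)=1 -> changes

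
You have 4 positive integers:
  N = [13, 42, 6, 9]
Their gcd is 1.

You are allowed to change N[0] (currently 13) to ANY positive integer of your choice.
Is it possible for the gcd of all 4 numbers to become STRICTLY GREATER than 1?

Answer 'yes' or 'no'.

Current gcd = 1
gcd of all OTHER numbers (without N[0]=13): gcd([42, 6, 9]) = 3
The new gcd after any change is gcd(3, new_value).
This can be at most 3.
Since 3 > old gcd 1, the gcd CAN increase (e.g., set N[0] = 3).

Answer: yes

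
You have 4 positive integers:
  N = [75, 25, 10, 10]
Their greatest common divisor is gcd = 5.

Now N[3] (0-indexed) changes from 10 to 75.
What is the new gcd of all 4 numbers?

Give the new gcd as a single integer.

Answer: 5

Derivation:
Numbers: [75, 25, 10, 10], gcd = 5
Change: index 3, 10 -> 75
gcd of the OTHER numbers (without index 3): gcd([75, 25, 10]) = 5
New gcd = gcd(g_others, new_val) = gcd(5, 75) = 5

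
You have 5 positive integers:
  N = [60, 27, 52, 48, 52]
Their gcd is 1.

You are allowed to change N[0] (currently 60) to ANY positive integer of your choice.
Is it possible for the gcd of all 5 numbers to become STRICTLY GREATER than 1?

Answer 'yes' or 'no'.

Current gcd = 1
gcd of all OTHER numbers (without N[0]=60): gcd([27, 52, 48, 52]) = 1
The new gcd after any change is gcd(1, new_value).
This can be at most 1.
Since 1 = old gcd 1, the gcd can only stay the same or decrease.

Answer: no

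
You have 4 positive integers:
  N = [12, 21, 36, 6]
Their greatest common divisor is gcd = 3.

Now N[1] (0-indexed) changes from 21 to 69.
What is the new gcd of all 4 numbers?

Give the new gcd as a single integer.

Numbers: [12, 21, 36, 6], gcd = 3
Change: index 1, 21 -> 69
gcd of the OTHER numbers (without index 1): gcd([12, 36, 6]) = 6
New gcd = gcd(g_others, new_val) = gcd(6, 69) = 3

Answer: 3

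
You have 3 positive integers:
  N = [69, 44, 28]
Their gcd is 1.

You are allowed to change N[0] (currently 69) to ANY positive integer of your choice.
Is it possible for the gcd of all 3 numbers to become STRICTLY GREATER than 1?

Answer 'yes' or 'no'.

Current gcd = 1
gcd of all OTHER numbers (without N[0]=69): gcd([44, 28]) = 4
The new gcd after any change is gcd(4, new_value).
This can be at most 4.
Since 4 > old gcd 1, the gcd CAN increase (e.g., set N[0] = 4).

Answer: yes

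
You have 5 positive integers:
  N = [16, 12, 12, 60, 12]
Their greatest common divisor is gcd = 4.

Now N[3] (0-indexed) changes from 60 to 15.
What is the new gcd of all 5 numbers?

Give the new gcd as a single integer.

Numbers: [16, 12, 12, 60, 12], gcd = 4
Change: index 3, 60 -> 15
gcd of the OTHER numbers (without index 3): gcd([16, 12, 12, 12]) = 4
New gcd = gcd(g_others, new_val) = gcd(4, 15) = 1

Answer: 1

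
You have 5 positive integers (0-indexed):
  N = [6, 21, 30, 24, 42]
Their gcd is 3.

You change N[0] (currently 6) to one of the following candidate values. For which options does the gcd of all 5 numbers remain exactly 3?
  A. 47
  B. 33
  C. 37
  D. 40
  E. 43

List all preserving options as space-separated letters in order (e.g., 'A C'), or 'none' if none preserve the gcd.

Old gcd = 3; gcd of others (without N[0]) = 3
New gcd for candidate v: gcd(3, v). Preserves old gcd iff gcd(3, v) = 3.
  Option A: v=47, gcd(3,47)=1 -> changes
  Option B: v=33, gcd(3,33)=3 -> preserves
  Option C: v=37, gcd(3,37)=1 -> changes
  Option D: v=40, gcd(3,40)=1 -> changes
  Option E: v=43, gcd(3,43)=1 -> changes

Answer: B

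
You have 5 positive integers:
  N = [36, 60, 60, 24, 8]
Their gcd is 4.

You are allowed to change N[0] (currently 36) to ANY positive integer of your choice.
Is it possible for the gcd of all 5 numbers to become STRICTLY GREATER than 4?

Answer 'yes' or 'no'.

Answer: no

Derivation:
Current gcd = 4
gcd of all OTHER numbers (without N[0]=36): gcd([60, 60, 24, 8]) = 4
The new gcd after any change is gcd(4, new_value).
This can be at most 4.
Since 4 = old gcd 4, the gcd can only stay the same or decrease.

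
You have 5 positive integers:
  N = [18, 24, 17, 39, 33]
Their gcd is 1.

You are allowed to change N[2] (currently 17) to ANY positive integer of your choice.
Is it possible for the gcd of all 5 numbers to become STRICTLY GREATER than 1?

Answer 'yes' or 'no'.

Answer: yes

Derivation:
Current gcd = 1
gcd of all OTHER numbers (without N[2]=17): gcd([18, 24, 39, 33]) = 3
The new gcd after any change is gcd(3, new_value).
This can be at most 3.
Since 3 > old gcd 1, the gcd CAN increase (e.g., set N[2] = 3).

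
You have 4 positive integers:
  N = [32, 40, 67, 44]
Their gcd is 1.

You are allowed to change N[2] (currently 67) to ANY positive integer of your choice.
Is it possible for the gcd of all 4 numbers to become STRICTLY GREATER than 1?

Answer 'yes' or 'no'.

Current gcd = 1
gcd of all OTHER numbers (without N[2]=67): gcd([32, 40, 44]) = 4
The new gcd after any change is gcd(4, new_value).
This can be at most 4.
Since 4 > old gcd 1, the gcd CAN increase (e.g., set N[2] = 4).

Answer: yes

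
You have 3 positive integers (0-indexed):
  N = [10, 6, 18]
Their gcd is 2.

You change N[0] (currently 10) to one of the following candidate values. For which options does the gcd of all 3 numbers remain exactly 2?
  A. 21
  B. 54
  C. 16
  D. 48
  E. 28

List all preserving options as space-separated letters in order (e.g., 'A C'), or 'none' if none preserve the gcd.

Answer: C E

Derivation:
Old gcd = 2; gcd of others (without N[0]) = 6
New gcd for candidate v: gcd(6, v). Preserves old gcd iff gcd(6, v) = 2.
  Option A: v=21, gcd(6,21)=3 -> changes
  Option B: v=54, gcd(6,54)=6 -> changes
  Option C: v=16, gcd(6,16)=2 -> preserves
  Option D: v=48, gcd(6,48)=6 -> changes
  Option E: v=28, gcd(6,28)=2 -> preserves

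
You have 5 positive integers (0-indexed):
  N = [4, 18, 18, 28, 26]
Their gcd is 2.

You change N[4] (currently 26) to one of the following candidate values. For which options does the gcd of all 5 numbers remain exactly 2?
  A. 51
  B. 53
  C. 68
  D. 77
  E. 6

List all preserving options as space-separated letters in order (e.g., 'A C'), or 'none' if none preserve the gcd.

Answer: C E

Derivation:
Old gcd = 2; gcd of others (without N[4]) = 2
New gcd for candidate v: gcd(2, v). Preserves old gcd iff gcd(2, v) = 2.
  Option A: v=51, gcd(2,51)=1 -> changes
  Option B: v=53, gcd(2,53)=1 -> changes
  Option C: v=68, gcd(2,68)=2 -> preserves
  Option D: v=77, gcd(2,77)=1 -> changes
  Option E: v=6, gcd(2,6)=2 -> preserves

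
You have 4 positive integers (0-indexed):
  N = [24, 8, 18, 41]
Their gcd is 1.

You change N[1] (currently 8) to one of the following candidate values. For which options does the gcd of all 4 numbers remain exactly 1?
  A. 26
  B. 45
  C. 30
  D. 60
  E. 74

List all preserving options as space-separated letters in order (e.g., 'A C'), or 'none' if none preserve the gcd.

Old gcd = 1; gcd of others (without N[1]) = 1
New gcd for candidate v: gcd(1, v). Preserves old gcd iff gcd(1, v) = 1.
  Option A: v=26, gcd(1,26)=1 -> preserves
  Option B: v=45, gcd(1,45)=1 -> preserves
  Option C: v=30, gcd(1,30)=1 -> preserves
  Option D: v=60, gcd(1,60)=1 -> preserves
  Option E: v=74, gcd(1,74)=1 -> preserves

Answer: A B C D E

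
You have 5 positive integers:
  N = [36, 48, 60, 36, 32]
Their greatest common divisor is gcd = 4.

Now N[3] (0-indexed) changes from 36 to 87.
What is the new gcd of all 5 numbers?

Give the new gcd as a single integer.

Answer: 1

Derivation:
Numbers: [36, 48, 60, 36, 32], gcd = 4
Change: index 3, 36 -> 87
gcd of the OTHER numbers (without index 3): gcd([36, 48, 60, 32]) = 4
New gcd = gcd(g_others, new_val) = gcd(4, 87) = 1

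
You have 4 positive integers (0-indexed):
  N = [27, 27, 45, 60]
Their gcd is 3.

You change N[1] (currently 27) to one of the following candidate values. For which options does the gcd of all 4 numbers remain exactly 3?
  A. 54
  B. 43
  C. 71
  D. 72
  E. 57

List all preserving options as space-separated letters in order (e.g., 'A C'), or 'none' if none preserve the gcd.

Answer: A D E

Derivation:
Old gcd = 3; gcd of others (without N[1]) = 3
New gcd for candidate v: gcd(3, v). Preserves old gcd iff gcd(3, v) = 3.
  Option A: v=54, gcd(3,54)=3 -> preserves
  Option B: v=43, gcd(3,43)=1 -> changes
  Option C: v=71, gcd(3,71)=1 -> changes
  Option D: v=72, gcd(3,72)=3 -> preserves
  Option E: v=57, gcd(3,57)=3 -> preserves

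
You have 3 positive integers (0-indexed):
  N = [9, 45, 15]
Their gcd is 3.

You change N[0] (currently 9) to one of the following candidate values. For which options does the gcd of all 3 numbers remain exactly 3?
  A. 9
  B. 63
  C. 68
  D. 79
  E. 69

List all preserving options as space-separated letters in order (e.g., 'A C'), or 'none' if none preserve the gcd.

Old gcd = 3; gcd of others (without N[0]) = 15
New gcd for candidate v: gcd(15, v). Preserves old gcd iff gcd(15, v) = 3.
  Option A: v=9, gcd(15,9)=3 -> preserves
  Option B: v=63, gcd(15,63)=3 -> preserves
  Option C: v=68, gcd(15,68)=1 -> changes
  Option D: v=79, gcd(15,79)=1 -> changes
  Option E: v=69, gcd(15,69)=3 -> preserves

Answer: A B E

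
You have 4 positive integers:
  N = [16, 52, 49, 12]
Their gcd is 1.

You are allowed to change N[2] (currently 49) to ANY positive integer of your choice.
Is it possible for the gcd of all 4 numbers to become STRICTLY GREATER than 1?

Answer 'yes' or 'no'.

Current gcd = 1
gcd of all OTHER numbers (without N[2]=49): gcd([16, 52, 12]) = 4
The new gcd after any change is gcd(4, new_value).
This can be at most 4.
Since 4 > old gcd 1, the gcd CAN increase (e.g., set N[2] = 4).

Answer: yes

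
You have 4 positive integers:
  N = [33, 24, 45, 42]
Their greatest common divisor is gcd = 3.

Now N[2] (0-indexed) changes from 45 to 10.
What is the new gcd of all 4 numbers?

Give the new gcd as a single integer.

Numbers: [33, 24, 45, 42], gcd = 3
Change: index 2, 45 -> 10
gcd of the OTHER numbers (without index 2): gcd([33, 24, 42]) = 3
New gcd = gcd(g_others, new_val) = gcd(3, 10) = 1

Answer: 1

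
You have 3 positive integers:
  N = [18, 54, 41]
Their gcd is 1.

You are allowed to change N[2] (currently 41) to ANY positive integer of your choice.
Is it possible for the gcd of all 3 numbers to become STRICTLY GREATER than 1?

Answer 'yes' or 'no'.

Answer: yes

Derivation:
Current gcd = 1
gcd of all OTHER numbers (without N[2]=41): gcd([18, 54]) = 18
The new gcd after any change is gcd(18, new_value).
This can be at most 18.
Since 18 > old gcd 1, the gcd CAN increase (e.g., set N[2] = 18).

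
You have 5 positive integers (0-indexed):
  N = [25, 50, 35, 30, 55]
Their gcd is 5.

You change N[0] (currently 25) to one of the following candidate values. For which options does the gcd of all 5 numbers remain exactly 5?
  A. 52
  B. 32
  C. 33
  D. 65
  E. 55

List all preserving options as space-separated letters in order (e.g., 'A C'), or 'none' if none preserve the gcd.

Old gcd = 5; gcd of others (without N[0]) = 5
New gcd for candidate v: gcd(5, v). Preserves old gcd iff gcd(5, v) = 5.
  Option A: v=52, gcd(5,52)=1 -> changes
  Option B: v=32, gcd(5,32)=1 -> changes
  Option C: v=33, gcd(5,33)=1 -> changes
  Option D: v=65, gcd(5,65)=5 -> preserves
  Option E: v=55, gcd(5,55)=5 -> preserves

Answer: D E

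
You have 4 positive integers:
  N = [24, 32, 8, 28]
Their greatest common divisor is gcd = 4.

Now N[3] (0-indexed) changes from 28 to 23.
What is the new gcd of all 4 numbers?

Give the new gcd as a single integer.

Answer: 1

Derivation:
Numbers: [24, 32, 8, 28], gcd = 4
Change: index 3, 28 -> 23
gcd of the OTHER numbers (without index 3): gcd([24, 32, 8]) = 8
New gcd = gcd(g_others, new_val) = gcd(8, 23) = 1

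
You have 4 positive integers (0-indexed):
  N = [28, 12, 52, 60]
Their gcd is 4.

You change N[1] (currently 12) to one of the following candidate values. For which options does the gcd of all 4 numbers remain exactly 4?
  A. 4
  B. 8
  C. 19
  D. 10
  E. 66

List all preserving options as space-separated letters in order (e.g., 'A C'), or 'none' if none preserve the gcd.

Answer: A B

Derivation:
Old gcd = 4; gcd of others (without N[1]) = 4
New gcd for candidate v: gcd(4, v). Preserves old gcd iff gcd(4, v) = 4.
  Option A: v=4, gcd(4,4)=4 -> preserves
  Option B: v=8, gcd(4,8)=4 -> preserves
  Option C: v=19, gcd(4,19)=1 -> changes
  Option D: v=10, gcd(4,10)=2 -> changes
  Option E: v=66, gcd(4,66)=2 -> changes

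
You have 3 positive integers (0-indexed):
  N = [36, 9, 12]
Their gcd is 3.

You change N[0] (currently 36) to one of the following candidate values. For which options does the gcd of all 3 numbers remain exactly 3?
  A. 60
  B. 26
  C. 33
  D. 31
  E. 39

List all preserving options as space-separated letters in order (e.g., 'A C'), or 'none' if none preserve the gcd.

Old gcd = 3; gcd of others (without N[0]) = 3
New gcd for candidate v: gcd(3, v). Preserves old gcd iff gcd(3, v) = 3.
  Option A: v=60, gcd(3,60)=3 -> preserves
  Option B: v=26, gcd(3,26)=1 -> changes
  Option C: v=33, gcd(3,33)=3 -> preserves
  Option D: v=31, gcd(3,31)=1 -> changes
  Option E: v=39, gcd(3,39)=3 -> preserves

Answer: A C E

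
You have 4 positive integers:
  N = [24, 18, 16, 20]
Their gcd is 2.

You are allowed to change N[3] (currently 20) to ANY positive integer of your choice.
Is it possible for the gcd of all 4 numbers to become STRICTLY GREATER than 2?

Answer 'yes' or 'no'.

Current gcd = 2
gcd of all OTHER numbers (without N[3]=20): gcd([24, 18, 16]) = 2
The new gcd after any change is gcd(2, new_value).
This can be at most 2.
Since 2 = old gcd 2, the gcd can only stay the same or decrease.

Answer: no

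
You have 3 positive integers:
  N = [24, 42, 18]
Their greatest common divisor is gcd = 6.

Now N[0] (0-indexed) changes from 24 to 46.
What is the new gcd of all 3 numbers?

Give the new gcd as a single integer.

Answer: 2

Derivation:
Numbers: [24, 42, 18], gcd = 6
Change: index 0, 24 -> 46
gcd of the OTHER numbers (without index 0): gcd([42, 18]) = 6
New gcd = gcd(g_others, new_val) = gcd(6, 46) = 2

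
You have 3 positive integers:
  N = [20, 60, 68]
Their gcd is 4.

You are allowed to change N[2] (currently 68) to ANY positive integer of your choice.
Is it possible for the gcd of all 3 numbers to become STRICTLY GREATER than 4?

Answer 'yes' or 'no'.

Answer: yes

Derivation:
Current gcd = 4
gcd of all OTHER numbers (without N[2]=68): gcd([20, 60]) = 20
The new gcd after any change is gcd(20, new_value).
This can be at most 20.
Since 20 > old gcd 4, the gcd CAN increase (e.g., set N[2] = 20).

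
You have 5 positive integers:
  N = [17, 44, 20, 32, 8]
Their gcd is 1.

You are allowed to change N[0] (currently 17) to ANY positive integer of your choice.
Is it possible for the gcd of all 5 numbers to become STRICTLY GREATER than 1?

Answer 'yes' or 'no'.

Answer: yes

Derivation:
Current gcd = 1
gcd of all OTHER numbers (without N[0]=17): gcd([44, 20, 32, 8]) = 4
The new gcd after any change is gcd(4, new_value).
This can be at most 4.
Since 4 > old gcd 1, the gcd CAN increase (e.g., set N[0] = 4).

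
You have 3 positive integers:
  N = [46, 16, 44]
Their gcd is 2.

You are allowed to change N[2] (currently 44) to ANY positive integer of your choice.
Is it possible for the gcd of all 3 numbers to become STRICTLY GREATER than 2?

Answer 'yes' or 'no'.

Current gcd = 2
gcd of all OTHER numbers (without N[2]=44): gcd([46, 16]) = 2
The new gcd after any change is gcd(2, new_value).
This can be at most 2.
Since 2 = old gcd 2, the gcd can only stay the same or decrease.

Answer: no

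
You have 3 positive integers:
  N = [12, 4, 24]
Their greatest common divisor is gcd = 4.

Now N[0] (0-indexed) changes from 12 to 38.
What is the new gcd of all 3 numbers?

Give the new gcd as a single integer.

Answer: 2

Derivation:
Numbers: [12, 4, 24], gcd = 4
Change: index 0, 12 -> 38
gcd of the OTHER numbers (without index 0): gcd([4, 24]) = 4
New gcd = gcd(g_others, new_val) = gcd(4, 38) = 2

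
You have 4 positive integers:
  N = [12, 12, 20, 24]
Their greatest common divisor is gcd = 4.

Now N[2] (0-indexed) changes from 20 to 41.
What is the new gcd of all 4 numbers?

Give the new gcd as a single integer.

Answer: 1

Derivation:
Numbers: [12, 12, 20, 24], gcd = 4
Change: index 2, 20 -> 41
gcd of the OTHER numbers (without index 2): gcd([12, 12, 24]) = 12
New gcd = gcd(g_others, new_val) = gcd(12, 41) = 1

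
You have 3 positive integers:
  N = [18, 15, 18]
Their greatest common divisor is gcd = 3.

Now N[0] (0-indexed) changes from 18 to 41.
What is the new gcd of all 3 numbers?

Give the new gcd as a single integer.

Numbers: [18, 15, 18], gcd = 3
Change: index 0, 18 -> 41
gcd of the OTHER numbers (without index 0): gcd([15, 18]) = 3
New gcd = gcd(g_others, new_val) = gcd(3, 41) = 1

Answer: 1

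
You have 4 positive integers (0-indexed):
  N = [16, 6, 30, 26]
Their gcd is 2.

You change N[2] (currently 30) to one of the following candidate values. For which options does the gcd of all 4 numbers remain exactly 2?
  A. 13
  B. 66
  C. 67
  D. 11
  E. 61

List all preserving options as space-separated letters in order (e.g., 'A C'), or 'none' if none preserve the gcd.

Old gcd = 2; gcd of others (without N[2]) = 2
New gcd for candidate v: gcd(2, v). Preserves old gcd iff gcd(2, v) = 2.
  Option A: v=13, gcd(2,13)=1 -> changes
  Option B: v=66, gcd(2,66)=2 -> preserves
  Option C: v=67, gcd(2,67)=1 -> changes
  Option D: v=11, gcd(2,11)=1 -> changes
  Option E: v=61, gcd(2,61)=1 -> changes

Answer: B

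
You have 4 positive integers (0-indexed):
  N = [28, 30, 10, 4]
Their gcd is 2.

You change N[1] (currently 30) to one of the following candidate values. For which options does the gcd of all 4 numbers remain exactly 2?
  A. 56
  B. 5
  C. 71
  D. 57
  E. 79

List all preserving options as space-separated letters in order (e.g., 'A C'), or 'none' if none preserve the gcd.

Answer: A

Derivation:
Old gcd = 2; gcd of others (without N[1]) = 2
New gcd for candidate v: gcd(2, v). Preserves old gcd iff gcd(2, v) = 2.
  Option A: v=56, gcd(2,56)=2 -> preserves
  Option B: v=5, gcd(2,5)=1 -> changes
  Option C: v=71, gcd(2,71)=1 -> changes
  Option D: v=57, gcd(2,57)=1 -> changes
  Option E: v=79, gcd(2,79)=1 -> changes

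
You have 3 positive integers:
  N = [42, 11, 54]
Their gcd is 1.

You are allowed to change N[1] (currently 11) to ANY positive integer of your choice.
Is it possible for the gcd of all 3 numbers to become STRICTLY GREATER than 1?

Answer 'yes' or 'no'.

Answer: yes

Derivation:
Current gcd = 1
gcd of all OTHER numbers (without N[1]=11): gcd([42, 54]) = 6
The new gcd after any change is gcd(6, new_value).
This can be at most 6.
Since 6 > old gcd 1, the gcd CAN increase (e.g., set N[1] = 6).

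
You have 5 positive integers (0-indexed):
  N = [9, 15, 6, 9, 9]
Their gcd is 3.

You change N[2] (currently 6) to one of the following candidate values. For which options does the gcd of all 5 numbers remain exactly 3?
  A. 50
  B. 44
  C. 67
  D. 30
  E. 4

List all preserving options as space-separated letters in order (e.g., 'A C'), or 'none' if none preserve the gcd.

Answer: D

Derivation:
Old gcd = 3; gcd of others (without N[2]) = 3
New gcd for candidate v: gcd(3, v). Preserves old gcd iff gcd(3, v) = 3.
  Option A: v=50, gcd(3,50)=1 -> changes
  Option B: v=44, gcd(3,44)=1 -> changes
  Option C: v=67, gcd(3,67)=1 -> changes
  Option D: v=30, gcd(3,30)=3 -> preserves
  Option E: v=4, gcd(3,4)=1 -> changes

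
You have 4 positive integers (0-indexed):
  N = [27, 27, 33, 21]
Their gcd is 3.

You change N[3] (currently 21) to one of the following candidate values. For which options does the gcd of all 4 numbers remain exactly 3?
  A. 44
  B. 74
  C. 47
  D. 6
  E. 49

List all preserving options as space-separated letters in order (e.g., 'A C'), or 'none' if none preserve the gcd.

Answer: D

Derivation:
Old gcd = 3; gcd of others (without N[3]) = 3
New gcd for candidate v: gcd(3, v). Preserves old gcd iff gcd(3, v) = 3.
  Option A: v=44, gcd(3,44)=1 -> changes
  Option B: v=74, gcd(3,74)=1 -> changes
  Option C: v=47, gcd(3,47)=1 -> changes
  Option D: v=6, gcd(3,6)=3 -> preserves
  Option E: v=49, gcd(3,49)=1 -> changes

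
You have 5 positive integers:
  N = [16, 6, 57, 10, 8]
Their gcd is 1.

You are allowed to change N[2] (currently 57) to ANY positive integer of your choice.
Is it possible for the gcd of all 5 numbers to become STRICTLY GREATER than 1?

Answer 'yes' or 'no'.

Answer: yes

Derivation:
Current gcd = 1
gcd of all OTHER numbers (without N[2]=57): gcd([16, 6, 10, 8]) = 2
The new gcd after any change is gcd(2, new_value).
This can be at most 2.
Since 2 > old gcd 1, the gcd CAN increase (e.g., set N[2] = 2).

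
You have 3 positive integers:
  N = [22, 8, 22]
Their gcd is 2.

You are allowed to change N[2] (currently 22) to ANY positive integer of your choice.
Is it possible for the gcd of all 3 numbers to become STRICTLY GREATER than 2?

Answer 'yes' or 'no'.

Answer: no

Derivation:
Current gcd = 2
gcd of all OTHER numbers (without N[2]=22): gcd([22, 8]) = 2
The new gcd after any change is gcd(2, new_value).
This can be at most 2.
Since 2 = old gcd 2, the gcd can only stay the same or decrease.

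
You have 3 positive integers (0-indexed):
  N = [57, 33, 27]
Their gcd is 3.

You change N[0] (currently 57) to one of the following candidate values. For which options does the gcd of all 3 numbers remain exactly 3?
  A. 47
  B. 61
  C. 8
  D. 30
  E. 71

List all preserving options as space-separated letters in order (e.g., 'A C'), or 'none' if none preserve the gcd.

Old gcd = 3; gcd of others (without N[0]) = 3
New gcd for candidate v: gcd(3, v). Preserves old gcd iff gcd(3, v) = 3.
  Option A: v=47, gcd(3,47)=1 -> changes
  Option B: v=61, gcd(3,61)=1 -> changes
  Option C: v=8, gcd(3,8)=1 -> changes
  Option D: v=30, gcd(3,30)=3 -> preserves
  Option E: v=71, gcd(3,71)=1 -> changes

Answer: D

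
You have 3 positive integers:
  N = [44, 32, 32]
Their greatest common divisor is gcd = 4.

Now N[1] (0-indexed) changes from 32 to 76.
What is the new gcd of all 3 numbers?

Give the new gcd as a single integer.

Answer: 4

Derivation:
Numbers: [44, 32, 32], gcd = 4
Change: index 1, 32 -> 76
gcd of the OTHER numbers (without index 1): gcd([44, 32]) = 4
New gcd = gcd(g_others, new_val) = gcd(4, 76) = 4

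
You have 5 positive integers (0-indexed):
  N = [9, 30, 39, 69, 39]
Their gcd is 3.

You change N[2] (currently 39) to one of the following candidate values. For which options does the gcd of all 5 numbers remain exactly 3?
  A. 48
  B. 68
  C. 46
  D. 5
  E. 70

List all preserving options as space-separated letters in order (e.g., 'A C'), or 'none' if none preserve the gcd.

Answer: A

Derivation:
Old gcd = 3; gcd of others (without N[2]) = 3
New gcd for candidate v: gcd(3, v). Preserves old gcd iff gcd(3, v) = 3.
  Option A: v=48, gcd(3,48)=3 -> preserves
  Option B: v=68, gcd(3,68)=1 -> changes
  Option C: v=46, gcd(3,46)=1 -> changes
  Option D: v=5, gcd(3,5)=1 -> changes
  Option E: v=70, gcd(3,70)=1 -> changes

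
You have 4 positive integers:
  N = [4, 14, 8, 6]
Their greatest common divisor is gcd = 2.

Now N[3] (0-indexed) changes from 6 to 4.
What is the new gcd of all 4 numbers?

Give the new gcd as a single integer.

Numbers: [4, 14, 8, 6], gcd = 2
Change: index 3, 6 -> 4
gcd of the OTHER numbers (without index 3): gcd([4, 14, 8]) = 2
New gcd = gcd(g_others, new_val) = gcd(2, 4) = 2

Answer: 2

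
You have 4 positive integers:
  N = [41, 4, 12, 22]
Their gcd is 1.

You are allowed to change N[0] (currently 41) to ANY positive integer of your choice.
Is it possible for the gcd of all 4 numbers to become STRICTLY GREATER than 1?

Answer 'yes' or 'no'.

Answer: yes

Derivation:
Current gcd = 1
gcd of all OTHER numbers (without N[0]=41): gcd([4, 12, 22]) = 2
The new gcd after any change is gcd(2, new_value).
This can be at most 2.
Since 2 > old gcd 1, the gcd CAN increase (e.g., set N[0] = 2).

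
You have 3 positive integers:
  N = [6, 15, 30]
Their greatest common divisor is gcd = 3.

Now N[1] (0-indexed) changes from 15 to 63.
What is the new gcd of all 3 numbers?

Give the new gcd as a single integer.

Answer: 3

Derivation:
Numbers: [6, 15, 30], gcd = 3
Change: index 1, 15 -> 63
gcd of the OTHER numbers (without index 1): gcd([6, 30]) = 6
New gcd = gcd(g_others, new_val) = gcd(6, 63) = 3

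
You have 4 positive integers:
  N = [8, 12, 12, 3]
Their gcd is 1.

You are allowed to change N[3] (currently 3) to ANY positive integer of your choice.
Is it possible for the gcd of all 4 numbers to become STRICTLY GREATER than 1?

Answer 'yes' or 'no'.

Current gcd = 1
gcd of all OTHER numbers (without N[3]=3): gcd([8, 12, 12]) = 4
The new gcd after any change is gcd(4, new_value).
This can be at most 4.
Since 4 > old gcd 1, the gcd CAN increase (e.g., set N[3] = 4).

Answer: yes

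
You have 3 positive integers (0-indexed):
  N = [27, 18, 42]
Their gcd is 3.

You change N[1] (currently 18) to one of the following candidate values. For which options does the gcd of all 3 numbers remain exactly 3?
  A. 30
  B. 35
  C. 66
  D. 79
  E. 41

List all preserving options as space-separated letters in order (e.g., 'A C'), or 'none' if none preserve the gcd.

Old gcd = 3; gcd of others (without N[1]) = 3
New gcd for candidate v: gcd(3, v). Preserves old gcd iff gcd(3, v) = 3.
  Option A: v=30, gcd(3,30)=3 -> preserves
  Option B: v=35, gcd(3,35)=1 -> changes
  Option C: v=66, gcd(3,66)=3 -> preserves
  Option D: v=79, gcd(3,79)=1 -> changes
  Option E: v=41, gcd(3,41)=1 -> changes

Answer: A C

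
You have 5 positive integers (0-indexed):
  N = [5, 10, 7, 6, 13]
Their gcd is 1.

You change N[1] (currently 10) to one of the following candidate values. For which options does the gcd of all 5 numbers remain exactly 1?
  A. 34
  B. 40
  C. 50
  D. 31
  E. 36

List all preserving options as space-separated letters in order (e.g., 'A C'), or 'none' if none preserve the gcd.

Answer: A B C D E

Derivation:
Old gcd = 1; gcd of others (without N[1]) = 1
New gcd for candidate v: gcd(1, v). Preserves old gcd iff gcd(1, v) = 1.
  Option A: v=34, gcd(1,34)=1 -> preserves
  Option B: v=40, gcd(1,40)=1 -> preserves
  Option C: v=50, gcd(1,50)=1 -> preserves
  Option D: v=31, gcd(1,31)=1 -> preserves
  Option E: v=36, gcd(1,36)=1 -> preserves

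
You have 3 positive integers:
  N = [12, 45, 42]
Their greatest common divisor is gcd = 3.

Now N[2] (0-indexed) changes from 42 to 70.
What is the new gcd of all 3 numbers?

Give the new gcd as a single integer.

Numbers: [12, 45, 42], gcd = 3
Change: index 2, 42 -> 70
gcd of the OTHER numbers (without index 2): gcd([12, 45]) = 3
New gcd = gcd(g_others, new_val) = gcd(3, 70) = 1

Answer: 1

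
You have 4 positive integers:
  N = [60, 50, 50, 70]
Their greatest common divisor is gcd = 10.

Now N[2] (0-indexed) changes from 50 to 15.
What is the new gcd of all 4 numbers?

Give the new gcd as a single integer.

Answer: 5

Derivation:
Numbers: [60, 50, 50, 70], gcd = 10
Change: index 2, 50 -> 15
gcd of the OTHER numbers (without index 2): gcd([60, 50, 70]) = 10
New gcd = gcd(g_others, new_val) = gcd(10, 15) = 5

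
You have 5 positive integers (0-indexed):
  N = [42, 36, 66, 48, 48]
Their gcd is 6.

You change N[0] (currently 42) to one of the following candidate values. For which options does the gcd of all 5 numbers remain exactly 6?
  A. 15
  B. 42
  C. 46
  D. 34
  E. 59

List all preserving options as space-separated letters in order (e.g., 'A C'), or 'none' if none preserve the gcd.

Old gcd = 6; gcd of others (without N[0]) = 6
New gcd for candidate v: gcd(6, v). Preserves old gcd iff gcd(6, v) = 6.
  Option A: v=15, gcd(6,15)=3 -> changes
  Option B: v=42, gcd(6,42)=6 -> preserves
  Option C: v=46, gcd(6,46)=2 -> changes
  Option D: v=34, gcd(6,34)=2 -> changes
  Option E: v=59, gcd(6,59)=1 -> changes

Answer: B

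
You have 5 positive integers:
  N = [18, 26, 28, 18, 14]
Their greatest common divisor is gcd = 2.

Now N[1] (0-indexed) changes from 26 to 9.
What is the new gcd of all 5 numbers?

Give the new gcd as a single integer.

Answer: 1

Derivation:
Numbers: [18, 26, 28, 18, 14], gcd = 2
Change: index 1, 26 -> 9
gcd of the OTHER numbers (without index 1): gcd([18, 28, 18, 14]) = 2
New gcd = gcd(g_others, new_val) = gcd(2, 9) = 1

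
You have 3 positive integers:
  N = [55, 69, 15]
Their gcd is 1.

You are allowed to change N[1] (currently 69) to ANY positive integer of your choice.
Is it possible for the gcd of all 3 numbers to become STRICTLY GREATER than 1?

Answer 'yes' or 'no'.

Answer: yes

Derivation:
Current gcd = 1
gcd of all OTHER numbers (without N[1]=69): gcd([55, 15]) = 5
The new gcd after any change is gcd(5, new_value).
This can be at most 5.
Since 5 > old gcd 1, the gcd CAN increase (e.g., set N[1] = 5).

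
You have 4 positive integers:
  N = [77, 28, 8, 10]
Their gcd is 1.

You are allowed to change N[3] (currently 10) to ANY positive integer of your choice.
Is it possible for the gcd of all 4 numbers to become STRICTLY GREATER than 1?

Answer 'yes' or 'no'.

Answer: no

Derivation:
Current gcd = 1
gcd of all OTHER numbers (without N[3]=10): gcd([77, 28, 8]) = 1
The new gcd after any change is gcd(1, new_value).
This can be at most 1.
Since 1 = old gcd 1, the gcd can only stay the same or decrease.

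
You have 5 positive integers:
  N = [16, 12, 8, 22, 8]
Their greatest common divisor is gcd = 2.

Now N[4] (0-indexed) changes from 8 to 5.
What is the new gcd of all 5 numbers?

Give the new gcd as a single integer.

Answer: 1

Derivation:
Numbers: [16, 12, 8, 22, 8], gcd = 2
Change: index 4, 8 -> 5
gcd of the OTHER numbers (without index 4): gcd([16, 12, 8, 22]) = 2
New gcd = gcd(g_others, new_val) = gcd(2, 5) = 1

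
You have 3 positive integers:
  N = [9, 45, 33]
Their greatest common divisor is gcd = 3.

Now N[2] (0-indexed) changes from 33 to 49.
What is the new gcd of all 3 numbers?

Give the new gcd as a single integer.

Numbers: [9, 45, 33], gcd = 3
Change: index 2, 33 -> 49
gcd of the OTHER numbers (without index 2): gcd([9, 45]) = 9
New gcd = gcd(g_others, new_val) = gcd(9, 49) = 1

Answer: 1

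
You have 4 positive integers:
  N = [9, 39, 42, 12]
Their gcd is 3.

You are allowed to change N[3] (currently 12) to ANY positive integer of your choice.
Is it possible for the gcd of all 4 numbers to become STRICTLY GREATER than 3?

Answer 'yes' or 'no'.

Current gcd = 3
gcd of all OTHER numbers (without N[3]=12): gcd([9, 39, 42]) = 3
The new gcd after any change is gcd(3, new_value).
This can be at most 3.
Since 3 = old gcd 3, the gcd can only stay the same or decrease.

Answer: no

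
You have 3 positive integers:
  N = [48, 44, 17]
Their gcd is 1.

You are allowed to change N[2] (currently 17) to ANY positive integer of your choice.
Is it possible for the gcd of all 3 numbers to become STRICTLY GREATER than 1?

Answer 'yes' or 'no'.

Current gcd = 1
gcd of all OTHER numbers (without N[2]=17): gcd([48, 44]) = 4
The new gcd after any change is gcd(4, new_value).
This can be at most 4.
Since 4 > old gcd 1, the gcd CAN increase (e.g., set N[2] = 4).

Answer: yes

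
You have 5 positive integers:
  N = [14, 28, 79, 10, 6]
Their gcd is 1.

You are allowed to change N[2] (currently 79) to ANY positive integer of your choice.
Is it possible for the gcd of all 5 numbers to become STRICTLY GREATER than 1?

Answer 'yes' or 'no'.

Current gcd = 1
gcd of all OTHER numbers (without N[2]=79): gcd([14, 28, 10, 6]) = 2
The new gcd after any change is gcd(2, new_value).
This can be at most 2.
Since 2 > old gcd 1, the gcd CAN increase (e.g., set N[2] = 2).

Answer: yes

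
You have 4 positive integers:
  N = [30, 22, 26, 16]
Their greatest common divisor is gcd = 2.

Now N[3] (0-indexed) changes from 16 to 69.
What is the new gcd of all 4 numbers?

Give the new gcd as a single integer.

Answer: 1

Derivation:
Numbers: [30, 22, 26, 16], gcd = 2
Change: index 3, 16 -> 69
gcd of the OTHER numbers (without index 3): gcd([30, 22, 26]) = 2
New gcd = gcd(g_others, new_val) = gcd(2, 69) = 1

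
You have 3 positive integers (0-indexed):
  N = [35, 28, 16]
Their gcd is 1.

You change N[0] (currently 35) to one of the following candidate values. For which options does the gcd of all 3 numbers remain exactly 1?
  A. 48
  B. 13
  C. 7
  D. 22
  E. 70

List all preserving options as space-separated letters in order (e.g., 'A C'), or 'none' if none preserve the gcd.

Answer: B C

Derivation:
Old gcd = 1; gcd of others (without N[0]) = 4
New gcd for candidate v: gcd(4, v). Preserves old gcd iff gcd(4, v) = 1.
  Option A: v=48, gcd(4,48)=4 -> changes
  Option B: v=13, gcd(4,13)=1 -> preserves
  Option C: v=7, gcd(4,7)=1 -> preserves
  Option D: v=22, gcd(4,22)=2 -> changes
  Option E: v=70, gcd(4,70)=2 -> changes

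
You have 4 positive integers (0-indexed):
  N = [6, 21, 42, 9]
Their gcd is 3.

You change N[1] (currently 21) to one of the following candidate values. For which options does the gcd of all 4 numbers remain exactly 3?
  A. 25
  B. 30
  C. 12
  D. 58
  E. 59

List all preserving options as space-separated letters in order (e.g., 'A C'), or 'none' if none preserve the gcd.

Answer: B C

Derivation:
Old gcd = 3; gcd of others (without N[1]) = 3
New gcd for candidate v: gcd(3, v). Preserves old gcd iff gcd(3, v) = 3.
  Option A: v=25, gcd(3,25)=1 -> changes
  Option B: v=30, gcd(3,30)=3 -> preserves
  Option C: v=12, gcd(3,12)=3 -> preserves
  Option D: v=58, gcd(3,58)=1 -> changes
  Option E: v=59, gcd(3,59)=1 -> changes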